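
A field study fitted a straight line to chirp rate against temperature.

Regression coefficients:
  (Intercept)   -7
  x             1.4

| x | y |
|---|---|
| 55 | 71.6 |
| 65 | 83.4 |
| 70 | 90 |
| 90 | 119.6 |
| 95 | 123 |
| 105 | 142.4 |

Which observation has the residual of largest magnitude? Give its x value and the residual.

x = 95, e = -3

x=55: ŷ = -7 + 1.4·55 = 70; e = 71.6 − 70 = 1.6
x=65: ŷ = -7 + 1.4·65 = 84; e = 83.4 − 84 = -0.6
x=70: ŷ = -7 + 1.4·70 = 91; e = 90 − 91 = -1
x=90: ŷ = -7 + 1.4·90 = 119; e = 119.6 − 119 = 0.6
x=95: ŷ = -7 + 1.4·95 = 126; e = 123 − 126 = -3
x=105: ŷ = -7 + 1.4·105 = 140; e = 142.4 − 140 = 2.4
Largest |e| is 3 at x = 95, residual -3.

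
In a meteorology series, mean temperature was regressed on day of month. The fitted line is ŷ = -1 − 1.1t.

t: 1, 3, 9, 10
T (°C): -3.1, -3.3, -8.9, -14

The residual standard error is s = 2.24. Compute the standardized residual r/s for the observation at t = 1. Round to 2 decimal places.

-0.45

ŷ = -1 − 1.1·1 = -2.1
r = -3.1 − (-2.1) = -1
r/s = -1 / 2.24 = -0.45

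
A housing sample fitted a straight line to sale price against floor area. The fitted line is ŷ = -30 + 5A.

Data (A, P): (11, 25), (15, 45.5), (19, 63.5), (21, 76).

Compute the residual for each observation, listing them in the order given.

0, 0.5, -1.5, 1

A=11: ŷ = -30 + 5·11 = 25; r = 25 − 25 = 0
A=15: ŷ = -30 + 5·15 = 45; r = 45.5 − 45 = 0.5
A=19: ŷ = -30 + 5·19 = 65; r = 63.5 − 65 = -1.5
A=21: ŷ = -30 + 5·21 = 75; r = 76 − 75 = 1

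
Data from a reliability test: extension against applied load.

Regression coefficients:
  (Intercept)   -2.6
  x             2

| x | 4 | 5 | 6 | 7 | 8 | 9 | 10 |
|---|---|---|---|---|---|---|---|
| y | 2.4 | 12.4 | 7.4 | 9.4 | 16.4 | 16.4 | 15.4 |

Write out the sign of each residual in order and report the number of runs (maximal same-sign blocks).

5 runs

x=4: ŷ = -2.6 + 2·4 = 5.4; e = 2.4 − 5.4 = -3
x=5: ŷ = -2.6 + 2·5 = 7.4; e = 12.4 − 7.4 = 5
x=6: ŷ = -2.6 + 2·6 = 9.4; e = 7.4 − 9.4 = -2
x=7: ŷ = -2.6 + 2·7 = 11.4; e = 9.4 − 11.4 = -2
x=8: ŷ = -2.6 + 2·8 = 13.4; e = 16.4 − 13.4 = 3
x=9: ŷ = -2.6 + 2·9 = 15.4; e = 16.4 − 15.4 = 1
x=10: ŷ = -2.6 + 2·10 = 17.4; e = 15.4 − 17.4 = -2
Signs: − + − − + + −
Runs: −×1, +×1, −×2, +×2, −×1 → 5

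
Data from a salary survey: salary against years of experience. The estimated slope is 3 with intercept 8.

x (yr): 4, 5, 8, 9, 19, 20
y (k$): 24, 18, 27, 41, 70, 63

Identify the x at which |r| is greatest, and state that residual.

x = 9, r = 6

x=4: ŷ = 8 + 3·4 = 20; r = 24 − 20 = 4
x=5: ŷ = 8 + 3·5 = 23; r = 18 − 23 = -5
x=8: ŷ = 8 + 3·8 = 32; r = 27 − 32 = -5
x=9: ŷ = 8 + 3·9 = 35; r = 41 − 35 = 6
x=19: ŷ = 8 + 3·19 = 65; r = 70 − 65 = 5
x=20: ŷ = 8 + 3·20 = 68; r = 63 − 68 = -5
Largest |r| is 6 at x = 9, residual 6.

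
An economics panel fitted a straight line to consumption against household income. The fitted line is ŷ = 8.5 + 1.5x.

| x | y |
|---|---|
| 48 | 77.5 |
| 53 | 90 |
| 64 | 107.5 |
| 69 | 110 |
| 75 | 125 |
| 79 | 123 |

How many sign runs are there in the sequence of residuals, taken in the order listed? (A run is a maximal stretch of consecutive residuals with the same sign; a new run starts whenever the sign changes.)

5 runs

x=48: ŷ = 8.5 + 1.5·48 = 80.5; r = 77.5 − 80.5 = -3
x=53: ŷ = 8.5 + 1.5·53 = 88; r = 90 − 88 = 2
x=64: ŷ = 8.5 + 1.5·64 = 104.5; r = 107.5 − 104.5 = 3
x=69: ŷ = 8.5 + 1.5·69 = 112; r = 110 − 112 = -2
x=75: ŷ = 8.5 + 1.5·75 = 121; r = 125 − 121 = 4
x=79: ŷ = 8.5 + 1.5·79 = 127; r = 123 − 127 = -4
Signs: − + + − + −
Runs: −×1, +×2, −×1, +×1, −×1 → 5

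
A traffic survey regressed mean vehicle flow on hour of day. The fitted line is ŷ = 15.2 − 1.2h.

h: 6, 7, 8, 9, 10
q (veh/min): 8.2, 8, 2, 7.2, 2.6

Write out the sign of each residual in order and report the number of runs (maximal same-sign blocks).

4 runs

h=6: ŷ = 15.2 − 1.2·6 = 8; r = 8.2 − 8 = 0.2
h=7: ŷ = 15.2 − 1.2·7 = 6.8; r = 8 − 6.8 = 1.2
h=8: ŷ = 15.2 − 1.2·8 = 5.6; r = 2 − 5.6 = -3.6
h=9: ŷ = 15.2 − 1.2·9 = 4.4; r = 7.2 − 4.4 = 2.8
h=10: ŷ = 15.2 − 1.2·10 = 3.2; r = 2.6 − 3.2 = -0.6
Signs: + + − + −
Runs: +×2, −×1, +×1, −×1 → 4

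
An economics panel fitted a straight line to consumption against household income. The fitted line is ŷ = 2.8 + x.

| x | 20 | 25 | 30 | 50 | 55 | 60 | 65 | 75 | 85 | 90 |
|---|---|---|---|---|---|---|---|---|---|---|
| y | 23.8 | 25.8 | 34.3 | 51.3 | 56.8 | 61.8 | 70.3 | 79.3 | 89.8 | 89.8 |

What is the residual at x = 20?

ŷ = 2.8 + 20 = 22.8
r = 23.8 − 22.8 = 1

r = 1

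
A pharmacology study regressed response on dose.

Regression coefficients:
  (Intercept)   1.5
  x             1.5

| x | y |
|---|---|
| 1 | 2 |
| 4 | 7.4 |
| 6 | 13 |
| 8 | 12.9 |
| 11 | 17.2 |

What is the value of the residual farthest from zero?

x=1: ŷ = 1.5 + 1.5·1 = 3; e = 2 − 3 = -1
x=4: ŷ = 1.5 + 1.5·4 = 7.5; e = 7.4 − 7.5 = -0.1
x=6: ŷ = 1.5 + 1.5·6 = 10.5; e = 13 − 10.5 = 2.5
x=8: ŷ = 1.5 + 1.5·8 = 13.5; e = 12.9 − 13.5 = -0.6
x=11: ŷ = 1.5 + 1.5·11 = 18; e = 17.2 − 18 = -0.8
Largest |e| is 2.5 at x = 6, residual 2.5.

e = 2.5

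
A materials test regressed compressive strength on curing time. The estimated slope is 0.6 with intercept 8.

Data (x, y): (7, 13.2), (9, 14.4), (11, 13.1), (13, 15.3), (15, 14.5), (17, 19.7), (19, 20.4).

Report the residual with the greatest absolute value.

x=7: ŷ = 8 + 0.6·7 = 12.2; r = 13.2 − 12.2 = 1
x=9: ŷ = 8 + 0.6·9 = 13.4; r = 14.4 − 13.4 = 1
x=11: ŷ = 8 + 0.6·11 = 14.6; r = 13.1 − 14.6 = -1.5
x=13: ŷ = 8 + 0.6·13 = 15.8; r = 15.3 − 15.8 = -0.5
x=15: ŷ = 8 + 0.6·15 = 17; r = 14.5 − 17 = -2.5
x=17: ŷ = 8 + 0.6·17 = 18.2; r = 19.7 − 18.2 = 1.5
x=19: ŷ = 8 + 0.6·19 = 19.4; r = 20.4 − 19.4 = 1
Largest |r| is 2.5 at x = 15, residual -2.5.

r = -2.5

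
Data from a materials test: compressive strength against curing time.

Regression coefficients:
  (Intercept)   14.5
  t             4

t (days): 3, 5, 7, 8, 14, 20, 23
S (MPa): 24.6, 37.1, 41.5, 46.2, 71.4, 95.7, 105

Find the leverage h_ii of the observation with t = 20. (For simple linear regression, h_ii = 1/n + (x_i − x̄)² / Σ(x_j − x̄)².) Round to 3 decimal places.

t̄ = (3 + 5 + 7 + 8 + 14 + 20 + 23)/7 = 11.4286
Σ(t − t̄)² = 71.0408 + 41.3265 + 19.6122 + 11.7551 + 6.61224 + 73.4694 + 133.898 = 357.714
h = 1/7 + (8.57143)²/357.714 = 0.142857 + 0.205386 = 0.348

h = 0.348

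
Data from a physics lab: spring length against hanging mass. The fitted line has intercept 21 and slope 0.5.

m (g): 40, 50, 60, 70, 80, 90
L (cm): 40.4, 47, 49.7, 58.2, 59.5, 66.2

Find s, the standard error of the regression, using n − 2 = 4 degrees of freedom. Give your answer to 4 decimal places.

m=40: ŷ = 21 + 0.5·40 = 41; e = 40.4 − 41 = -0.6
m=50: ŷ = 21 + 0.5·50 = 46; e = 47 − 46 = 1
m=60: ŷ = 21 + 0.5·60 = 51; e = 49.7 − 51 = -1.3
m=70: ŷ = 21 + 0.5·70 = 56; e = 58.2 − 56 = 2.2
m=80: ŷ = 21 + 0.5·80 = 61; e = 59.5 − 61 = -1.5
m=90: ŷ = 21 + 0.5·90 = 66; e = 66.2 − 66 = 0.2
SSE = 0.36 + 1 + 1.69 + 4.84 + 2.25 + 0.04 = 10.18
s = √(10.18/4) = √2.545 ≈ 1.5953

s = 1.5953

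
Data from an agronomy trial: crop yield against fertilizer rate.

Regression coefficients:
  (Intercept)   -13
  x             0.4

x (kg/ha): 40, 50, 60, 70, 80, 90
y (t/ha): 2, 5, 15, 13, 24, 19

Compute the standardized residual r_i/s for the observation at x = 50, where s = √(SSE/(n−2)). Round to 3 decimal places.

x=40: ŷ = -13 + 0.4·40 = 3; r = 2 − 3 = -1
x=50: ŷ = -13 + 0.4·50 = 7; r = 5 − 7 = -2
x=60: ŷ = -13 + 0.4·60 = 11; r = 15 − 11 = 4
x=70: ŷ = -13 + 0.4·70 = 15; r = 13 − 15 = -2
x=80: ŷ = -13 + 0.4·80 = 19; r = 24 − 19 = 5
x=90: ŷ = -13 + 0.4·90 = 23; r = 19 − 23 = -4
SSE = 1 + 4 + 16 + 4 + 25 + 16 = 66
s = √(66/4) = 4.06202
r/s = -2 / 4.06202 = -0.492

-0.492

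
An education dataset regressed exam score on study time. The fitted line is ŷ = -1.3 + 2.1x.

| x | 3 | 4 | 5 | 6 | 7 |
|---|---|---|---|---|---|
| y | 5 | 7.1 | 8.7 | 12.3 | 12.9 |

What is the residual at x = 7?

ŷ = -1.3 + 2.1·7 = 13.4
r = 12.9 − 13.4 = -0.5

r = -0.5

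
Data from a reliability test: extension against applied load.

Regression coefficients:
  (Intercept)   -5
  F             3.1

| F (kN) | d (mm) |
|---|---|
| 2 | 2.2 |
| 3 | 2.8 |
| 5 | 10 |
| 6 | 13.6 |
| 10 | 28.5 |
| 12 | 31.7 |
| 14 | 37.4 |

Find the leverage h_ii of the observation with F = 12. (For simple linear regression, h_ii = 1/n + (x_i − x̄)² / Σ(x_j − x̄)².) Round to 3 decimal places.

F̄ = (2 + 3 + 5 + 6 + 10 + 12 + 14)/7 = 7.42857
Σ(F − F̄)² = 29.4694 + 19.6122 + 5.89796 + 2.04082 + 6.61224 + 20.898 + 43.1837 = 127.714
h = 1/7 + (4.57143)²/127.714 = 0.142857 + 0.163631 = 0.306

h = 0.306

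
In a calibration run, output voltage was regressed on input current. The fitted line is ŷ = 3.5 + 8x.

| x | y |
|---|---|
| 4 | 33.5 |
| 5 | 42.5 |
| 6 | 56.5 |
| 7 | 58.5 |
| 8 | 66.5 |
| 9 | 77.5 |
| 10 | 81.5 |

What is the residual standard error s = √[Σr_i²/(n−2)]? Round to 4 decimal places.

s = 2.8284

x=4: ŷ = 3.5 + 8·4 = 35.5; r = 33.5 − 35.5 = -2
x=5: ŷ = 3.5 + 8·5 = 43.5; r = 42.5 − 43.5 = -1
x=6: ŷ = 3.5 + 8·6 = 51.5; r = 56.5 − 51.5 = 5
x=7: ŷ = 3.5 + 8·7 = 59.5; r = 58.5 − 59.5 = -1
x=8: ŷ = 3.5 + 8·8 = 67.5; r = 66.5 − 67.5 = -1
x=9: ŷ = 3.5 + 8·9 = 75.5; r = 77.5 − 75.5 = 2
x=10: ŷ = 3.5 + 8·10 = 83.5; r = 81.5 − 83.5 = -2
SSE = 4 + 1 + 25 + 1 + 1 + 4 + 4 = 40
s = √(40/5) = √8 ≈ 2.8284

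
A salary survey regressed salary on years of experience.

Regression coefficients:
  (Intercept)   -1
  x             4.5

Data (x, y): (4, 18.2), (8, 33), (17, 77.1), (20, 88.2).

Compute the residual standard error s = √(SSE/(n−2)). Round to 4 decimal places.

s = 2.0785

x=4: ŷ = -1 + 4.5·4 = 17; e = 18.2 − 17 = 1.2
x=8: ŷ = -1 + 4.5·8 = 35; e = 33 − 35 = -2
x=17: ŷ = -1 + 4.5·17 = 75.5; e = 77.1 − 75.5 = 1.6
x=20: ŷ = -1 + 4.5·20 = 89; e = 88.2 − 89 = -0.8
SSE = 1.44 + 4 + 2.56 + 0.64 = 8.64
s = √(8.64/2) = √4.32 ≈ 2.0785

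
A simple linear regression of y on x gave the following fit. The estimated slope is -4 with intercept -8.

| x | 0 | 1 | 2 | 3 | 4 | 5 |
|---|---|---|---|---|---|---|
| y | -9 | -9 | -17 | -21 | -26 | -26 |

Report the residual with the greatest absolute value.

e = 3

x=0: ŷ = -8 − 4·0 = -8; e = -9 − (-8) = -1
x=1: ŷ = -8 − 4·1 = -12; e = -9 − (-12) = 3
x=2: ŷ = -8 − 4·2 = -16; e = -17 − (-16) = -1
x=3: ŷ = -8 − 4·3 = -20; e = -21 − (-20) = -1
x=4: ŷ = -8 − 4·4 = -24; e = -26 − (-24) = -2
x=5: ŷ = -8 − 4·5 = -28; e = -26 − (-28) = 2
Largest |e| is 3 at x = 1, residual 3.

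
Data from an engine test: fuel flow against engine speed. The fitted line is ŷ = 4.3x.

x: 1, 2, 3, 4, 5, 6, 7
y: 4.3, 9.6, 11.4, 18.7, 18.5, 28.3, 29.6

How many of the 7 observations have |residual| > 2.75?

x=1: ŷ = 4.3·1 = 4.3; r = 4.3 − 4.3 = 0
x=2: ŷ = 4.3·2 = 8.6; r = 9.6 − 8.6 = 1
x=3: ŷ = 4.3·3 = 12.9; r = 11.4 − 12.9 = -1.5
x=4: ŷ = 4.3·4 = 17.2; r = 18.7 − 17.2 = 1.5
x=5: ŷ = 4.3·5 = 21.5; r = 18.5 − 21.5 = -3
x=6: ŷ = 4.3·6 = 25.8; r = 28.3 − 25.8 = 2.5
x=7: ŷ = 4.3·7 = 30.1; r = 29.6 − 30.1 = -0.5
|r| > 2.75: x=5 (|r|=3) → 1

1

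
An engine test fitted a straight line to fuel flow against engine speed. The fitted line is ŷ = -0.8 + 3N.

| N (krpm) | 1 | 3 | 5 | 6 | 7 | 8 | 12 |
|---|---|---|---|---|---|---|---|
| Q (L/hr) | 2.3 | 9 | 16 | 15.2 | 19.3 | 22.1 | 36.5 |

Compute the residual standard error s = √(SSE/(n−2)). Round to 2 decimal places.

s = 1.52

N=1: ŷ = -0.8 + 3·1 = 2.2; r = 2.3 − 2.2 = 0.1
N=3: ŷ = -0.8 + 3·3 = 8.2; r = 9 − 8.2 = 0.8
N=5: ŷ = -0.8 + 3·5 = 14.2; r = 16 − 14.2 = 1.8
N=6: ŷ = -0.8 + 3·6 = 17.2; r = 15.2 − 17.2 = -2
N=7: ŷ = -0.8 + 3·7 = 20.2; r = 19.3 − 20.2 = -0.9
N=8: ŷ = -0.8 + 3·8 = 23.2; r = 22.1 − 23.2 = -1.1
N=12: ŷ = -0.8 + 3·12 = 35.2; r = 36.5 − 35.2 = 1.3
SSE = 0.01 + 0.64 + 3.24 + 4 + 0.81 + 1.21 + 1.69 = 11.6
s = √(11.6/5) = √2.32 ≈ 1.52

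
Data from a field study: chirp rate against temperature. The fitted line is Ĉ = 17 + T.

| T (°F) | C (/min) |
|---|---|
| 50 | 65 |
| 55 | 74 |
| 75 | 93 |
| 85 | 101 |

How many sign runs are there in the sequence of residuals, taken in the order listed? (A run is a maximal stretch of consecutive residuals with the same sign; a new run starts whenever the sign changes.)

T=50: Ĉ = 17 + 50 = 67; r = 65 − 67 = -2
T=55: Ĉ = 17 + 55 = 72; r = 74 − 72 = 2
T=75: Ĉ = 17 + 75 = 92; r = 93 − 92 = 1
T=85: Ĉ = 17 + 85 = 102; r = 101 − 102 = -1
Signs: − + + −
Runs: −×1, +×2, −×1 → 3

3 runs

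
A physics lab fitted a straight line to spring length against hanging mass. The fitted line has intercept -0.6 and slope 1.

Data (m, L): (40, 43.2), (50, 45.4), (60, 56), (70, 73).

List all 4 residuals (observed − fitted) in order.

m=40: L̂ = -0.6 + 40 = 39.4; e = 43.2 − 39.4 = 3.8
m=50: L̂ = -0.6 + 50 = 49.4; e = 45.4 − 49.4 = -4
m=60: L̂ = -0.6 + 60 = 59.4; e = 56 − 59.4 = -3.4
m=70: L̂ = -0.6 + 70 = 69.4; e = 73 − 69.4 = 3.6

3.8, -4, -3.4, 3.6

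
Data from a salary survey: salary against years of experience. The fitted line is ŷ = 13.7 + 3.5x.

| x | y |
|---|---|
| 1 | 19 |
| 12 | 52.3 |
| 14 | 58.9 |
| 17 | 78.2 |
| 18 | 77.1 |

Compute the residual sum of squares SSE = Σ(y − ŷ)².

SSE = 54.4

x=1: ŷ = 13.7 + 3.5·1 = 17.2; e = 19 − 17.2 = 1.8
x=12: ŷ = 13.7 + 3.5·12 = 55.7; e = 52.3 − 55.7 = -3.4
x=14: ŷ = 13.7 + 3.5·14 = 62.7; e = 58.9 − 62.7 = -3.8
x=17: ŷ = 13.7 + 3.5·17 = 73.2; e = 78.2 − 73.2 = 5
x=18: ŷ = 13.7 + 3.5·18 = 76.7; e = 77.1 − 76.7 = 0.4
SSE = 3.24 + 11.56 + 14.44 + 25 + 0.16 = 54.4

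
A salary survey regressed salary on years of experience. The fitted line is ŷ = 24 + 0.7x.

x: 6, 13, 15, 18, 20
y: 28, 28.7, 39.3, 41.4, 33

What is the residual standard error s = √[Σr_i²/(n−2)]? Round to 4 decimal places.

s = 5.4918

x=6: ŷ = 24 + 0.7·6 = 28.2; r = 28 − 28.2 = -0.2
x=13: ŷ = 24 + 0.7·13 = 33.1; r = 28.7 − 33.1 = -4.4
x=15: ŷ = 24 + 0.7·15 = 34.5; r = 39.3 − 34.5 = 4.8
x=18: ŷ = 24 + 0.7·18 = 36.6; r = 41.4 − 36.6 = 4.8
x=20: ŷ = 24 + 0.7·20 = 38; r = 33 − 38 = -5
SSE = 0.04 + 19.36 + 23.04 + 23.04 + 25 = 90.48
s = √(90.48/3) = √30.16 ≈ 5.4918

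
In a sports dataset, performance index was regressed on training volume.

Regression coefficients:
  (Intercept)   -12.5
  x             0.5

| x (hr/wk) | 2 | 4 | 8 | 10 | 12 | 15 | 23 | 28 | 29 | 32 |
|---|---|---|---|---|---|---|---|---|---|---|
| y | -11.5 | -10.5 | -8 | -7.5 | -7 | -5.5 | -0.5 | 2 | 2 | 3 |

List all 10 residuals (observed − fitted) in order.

0, 0, 0.5, 0, -0.5, -0.5, 0.5, 0.5, 0, -0.5

x=2: ŷ = -12.5 + 0.5·2 = -11.5; r = -11.5 − (-11.5) = 0
x=4: ŷ = -12.5 + 0.5·4 = -10.5; r = -10.5 − (-10.5) = 0
x=8: ŷ = -12.5 + 0.5·8 = -8.5; r = -8 − (-8.5) = 0.5
x=10: ŷ = -12.5 + 0.5·10 = -7.5; r = -7.5 − (-7.5) = 0
x=12: ŷ = -12.5 + 0.5·12 = -6.5; r = -7 − (-6.5) = -0.5
x=15: ŷ = -12.5 + 0.5·15 = -5; r = -5.5 − (-5) = -0.5
x=23: ŷ = -12.5 + 0.5·23 = -1; r = -0.5 − (-1) = 0.5
x=28: ŷ = -12.5 + 0.5·28 = 1.5; r = 2 − 1.5 = 0.5
x=29: ŷ = -12.5 + 0.5·29 = 2; r = 2 − 2 = 0
x=32: ŷ = -12.5 + 0.5·32 = 3.5; r = 3 − 3.5 = -0.5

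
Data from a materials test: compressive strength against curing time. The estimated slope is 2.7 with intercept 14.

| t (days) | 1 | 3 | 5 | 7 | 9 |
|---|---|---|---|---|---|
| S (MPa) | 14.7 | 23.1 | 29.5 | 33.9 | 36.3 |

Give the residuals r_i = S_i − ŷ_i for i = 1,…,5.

t=1: ŷ = 14 + 2.7·1 = 16.7; r = 14.7 − 16.7 = -2
t=3: ŷ = 14 + 2.7·3 = 22.1; r = 23.1 − 22.1 = 1
t=5: ŷ = 14 + 2.7·5 = 27.5; r = 29.5 − 27.5 = 2
t=7: ŷ = 14 + 2.7·7 = 32.9; r = 33.9 − 32.9 = 1
t=9: ŷ = 14 + 2.7·9 = 38.3; r = 36.3 − 38.3 = -2

-2, 1, 2, 1, -2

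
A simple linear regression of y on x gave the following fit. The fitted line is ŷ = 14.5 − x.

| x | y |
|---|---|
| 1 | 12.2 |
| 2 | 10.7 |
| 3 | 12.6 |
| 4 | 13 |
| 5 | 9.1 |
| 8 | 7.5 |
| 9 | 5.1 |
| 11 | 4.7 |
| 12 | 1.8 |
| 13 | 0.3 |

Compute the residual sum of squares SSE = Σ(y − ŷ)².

x=1: ŷ = 14.5 − 1 = 13.5; r = 12.2 − 13.5 = -1.3
x=2: ŷ = 14.5 − 2 = 12.5; r = 10.7 − 12.5 = -1.8
x=3: ŷ = 14.5 − 3 = 11.5; r = 12.6 − 11.5 = 1.1
x=4: ŷ = 14.5 − 4 = 10.5; r = 13 − 10.5 = 2.5
x=5: ŷ = 14.5 − 5 = 9.5; r = 9.1 − 9.5 = -0.4
x=8: ŷ = 14.5 − 8 = 6.5; r = 7.5 − 6.5 = 1
x=9: ŷ = 14.5 − 9 = 5.5; r = 5.1 − 5.5 = -0.4
x=11: ŷ = 14.5 − 11 = 3.5; r = 4.7 − 3.5 = 1.2
x=12: ŷ = 14.5 − 12 = 2.5; r = 1.8 − 2.5 = -0.7
x=13: ŷ = 14.5 − 13 = 1.5; r = 0.3 − 1.5 = -1.2
SSE = 1.69 + 3.24 + 1.21 + 6.25 + 0.16 + 1 + 0.16 + 1.44 + 0.49 + 1.44 = 17.08

SSE = 17.08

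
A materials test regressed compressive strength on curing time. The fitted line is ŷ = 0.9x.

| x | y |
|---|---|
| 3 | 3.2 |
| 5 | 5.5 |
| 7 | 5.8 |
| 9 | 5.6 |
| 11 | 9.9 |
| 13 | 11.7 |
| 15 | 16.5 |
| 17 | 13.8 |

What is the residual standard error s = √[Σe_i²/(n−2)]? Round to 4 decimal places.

x=3: ŷ = 0.9·3 = 2.7; e = 3.2 − 2.7 = 0.5
x=5: ŷ = 0.9·5 = 4.5; e = 5.5 − 4.5 = 1
x=7: ŷ = 0.9·7 = 6.3; e = 5.8 − 6.3 = -0.5
x=9: ŷ = 0.9·9 = 8.1; e = 5.6 − 8.1 = -2.5
x=11: ŷ = 0.9·11 = 9.9; e = 9.9 − 9.9 = 0
x=13: ŷ = 0.9·13 = 11.7; e = 11.7 − 11.7 = 0
x=15: ŷ = 0.9·15 = 13.5; e = 16.5 − 13.5 = 3
x=17: ŷ = 0.9·17 = 15.3; e = 13.8 − 15.3 = -1.5
SSE = 0.25 + 1 + 0.25 + 6.25 + 0 + 0 + 9 + 2.25 = 19
s = √(19/6) = √3.16667 ≈ 1.7795

s = 1.7795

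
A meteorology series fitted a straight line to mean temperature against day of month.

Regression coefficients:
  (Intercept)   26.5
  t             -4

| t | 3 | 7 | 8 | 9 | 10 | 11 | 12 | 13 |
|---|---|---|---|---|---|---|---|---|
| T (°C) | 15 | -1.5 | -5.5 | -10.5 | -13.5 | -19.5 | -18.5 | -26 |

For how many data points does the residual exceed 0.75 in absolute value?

t=3: T̂ = 26.5 − 4·3 = 14.5; e = 15 − 14.5 = 0.5
t=7: T̂ = 26.5 − 4·7 = -1.5; e = -1.5 − (-1.5) = 0
t=8: T̂ = 26.5 − 4·8 = -5.5; e = -5.5 − (-5.5) = 0
t=9: T̂ = 26.5 − 4·9 = -9.5; e = -10.5 − (-9.5) = -1
t=10: T̂ = 26.5 − 4·10 = -13.5; e = -13.5 − (-13.5) = 0
t=11: T̂ = 26.5 − 4·11 = -17.5; e = -19.5 − (-17.5) = -2
t=12: T̂ = 26.5 − 4·12 = -21.5; e = -18.5 − (-21.5) = 3
t=13: T̂ = 26.5 − 4·13 = -25.5; e = -26 − (-25.5) = -0.5
|e| > 0.75: t=9 (|e|=1), t=11 (|e|=2), t=12 (|e|=3) → 3

3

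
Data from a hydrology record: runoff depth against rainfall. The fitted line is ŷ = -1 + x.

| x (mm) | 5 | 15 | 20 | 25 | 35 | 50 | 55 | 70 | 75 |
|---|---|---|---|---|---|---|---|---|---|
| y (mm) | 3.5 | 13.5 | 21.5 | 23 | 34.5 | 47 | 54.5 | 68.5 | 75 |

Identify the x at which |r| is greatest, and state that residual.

x = 20, r = 2.5

x=5: ŷ = -1 + 5 = 4; r = 3.5 − 4 = -0.5
x=15: ŷ = -1 + 15 = 14; r = 13.5 − 14 = -0.5
x=20: ŷ = -1 + 20 = 19; r = 21.5 − 19 = 2.5
x=25: ŷ = -1 + 25 = 24; r = 23 − 24 = -1
x=35: ŷ = -1 + 35 = 34; r = 34.5 − 34 = 0.5
x=50: ŷ = -1 + 50 = 49; r = 47 − 49 = -2
x=55: ŷ = -1 + 55 = 54; r = 54.5 − 54 = 0.5
x=70: ŷ = -1 + 70 = 69; r = 68.5 − 69 = -0.5
x=75: ŷ = -1 + 75 = 74; r = 75 − 74 = 1
Largest |r| is 2.5 at x = 20, residual 2.5.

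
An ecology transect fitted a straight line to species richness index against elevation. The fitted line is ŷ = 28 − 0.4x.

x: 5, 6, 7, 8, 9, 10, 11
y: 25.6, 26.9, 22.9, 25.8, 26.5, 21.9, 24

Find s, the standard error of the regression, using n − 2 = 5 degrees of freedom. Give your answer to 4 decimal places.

x=5: ŷ = 28 − 0.4·5 = 26; r = 25.6 − 26 = -0.4
x=6: ŷ = 28 − 0.4·6 = 25.6; r = 26.9 − 25.6 = 1.3
x=7: ŷ = 28 − 0.4·7 = 25.2; r = 22.9 − 25.2 = -2.3
x=8: ŷ = 28 − 0.4·8 = 24.8; r = 25.8 − 24.8 = 1
x=9: ŷ = 28 − 0.4·9 = 24.4; r = 26.5 − 24.4 = 2.1
x=10: ŷ = 28 − 0.4·10 = 24; r = 21.9 − 24 = -2.1
x=11: ŷ = 28 − 0.4·11 = 23.6; r = 24 − 23.6 = 0.4
SSE = 0.16 + 1.69 + 5.29 + 1 + 4.41 + 4.41 + 0.16 = 17.12
s = √(17.12/5) = √3.424 ≈ 1.8504

s = 1.8504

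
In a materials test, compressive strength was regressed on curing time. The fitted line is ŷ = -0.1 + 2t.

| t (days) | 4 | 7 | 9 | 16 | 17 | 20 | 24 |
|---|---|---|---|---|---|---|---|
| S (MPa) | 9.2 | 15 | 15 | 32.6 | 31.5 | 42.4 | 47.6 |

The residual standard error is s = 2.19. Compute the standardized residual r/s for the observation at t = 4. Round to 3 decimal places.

ŷ = -0.1 + 2·4 = 7.9
r = 9.2 − 7.9 = 1.3
r/s = 1.3 / 2.19 = 0.594

0.594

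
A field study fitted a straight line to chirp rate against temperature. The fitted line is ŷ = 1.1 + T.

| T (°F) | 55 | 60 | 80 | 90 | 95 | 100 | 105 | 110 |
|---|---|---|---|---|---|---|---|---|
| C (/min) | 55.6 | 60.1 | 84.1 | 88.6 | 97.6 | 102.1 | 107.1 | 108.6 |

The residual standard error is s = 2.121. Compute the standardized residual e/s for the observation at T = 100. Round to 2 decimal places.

ŷ = 1.1 + 100 = 101.1
e = 102.1 − 101.1 = 1
e/s = 1 / 2.121 = 0.47

0.47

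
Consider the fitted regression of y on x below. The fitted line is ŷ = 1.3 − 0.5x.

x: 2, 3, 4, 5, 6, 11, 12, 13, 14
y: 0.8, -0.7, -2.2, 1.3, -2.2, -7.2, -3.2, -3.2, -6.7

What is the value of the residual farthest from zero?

x=2: ŷ = 1.3 − 0.5·2 = 0.3; e = 0.8 − 0.3 = 0.5
x=3: ŷ = 1.3 − 0.5·3 = -0.2; e = -0.7 − (-0.2) = -0.5
x=4: ŷ = 1.3 − 0.5·4 = -0.7; e = -2.2 − (-0.7) = -1.5
x=5: ŷ = 1.3 − 0.5·5 = -1.2; e = 1.3 − (-1.2) = 2.5
x=6: ŷ = 1.3 − 0.5·6 = -1.7; e = -2.2 − (-1.7) = -0.5
x=11: ŷ = 1.3 − 0.5·11 = -4.2; e = -7.2 − (-4.2) = -3
x=12: ŷ = 1.3 − 0.5·12 = -4.7; e = -3.2 − (-4.7) = 1.5
x=13: ŷ = 1.3 − 0.5·13 = -5.2; e = -3.2 − (-5.2) = 2
x=14: ŷ = 1.3 − 0.5·14 = -5.7; e = -6.7 − (-5.7) = -1
Largest |e| is 3 at x = 11, residual -3.

e = -3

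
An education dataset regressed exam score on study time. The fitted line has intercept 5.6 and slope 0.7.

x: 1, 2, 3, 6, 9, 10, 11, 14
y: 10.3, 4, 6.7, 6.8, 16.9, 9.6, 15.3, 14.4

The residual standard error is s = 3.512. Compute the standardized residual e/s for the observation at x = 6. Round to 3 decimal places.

ŷ = 5.6 + 0.7·6 = 9.8
e = 6.8 − 9.8 = -3
e/s = -3 / 3.512 = -0.854

-0.854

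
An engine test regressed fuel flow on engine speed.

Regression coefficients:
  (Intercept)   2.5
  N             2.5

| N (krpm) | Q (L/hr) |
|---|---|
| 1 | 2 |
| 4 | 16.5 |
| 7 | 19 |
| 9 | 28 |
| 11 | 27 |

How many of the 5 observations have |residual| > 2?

4

N=1: Q̂ = 2.5 + 2.5·1 = 5; r = 2 − 5 = -3
N=4: Q̂ = 2.5 + 2.5·4 = 12.5; r = 16.5 − 12.5 = 4
N=7: Q̂ = 2.5 + 2.5·7 = 20; r = 19 − 20 = -1
N=9: Q̂ = 2.5 + 2.5·9 = 25; r = 28 − 25 = 3
N=11: Q̂ = 2.5 + 2.5·11 = 30; r = 27 − 30 = -3
|r| > 2: N=1 (|r|=3), N=4 (|r|=4), N=9 (|r|=3), N=11 (|r|=3) → 4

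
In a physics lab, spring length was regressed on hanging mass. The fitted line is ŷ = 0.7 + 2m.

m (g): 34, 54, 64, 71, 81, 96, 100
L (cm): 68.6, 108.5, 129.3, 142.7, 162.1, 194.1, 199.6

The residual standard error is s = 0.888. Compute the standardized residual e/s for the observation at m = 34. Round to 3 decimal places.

-0.113

ŷ = 0.7 + 2·34 = 68.7
e = 68.6 − 68.7 = -0.1
e/s = -0.1 / 0.888 = -0.113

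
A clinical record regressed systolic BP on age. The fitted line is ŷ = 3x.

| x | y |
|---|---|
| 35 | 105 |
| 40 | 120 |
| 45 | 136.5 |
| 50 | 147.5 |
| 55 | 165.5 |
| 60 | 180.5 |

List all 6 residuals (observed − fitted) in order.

x=35: ŷ = 3·35 = 105; r = 105 − 105 = 0
x=40: ŷ = 3·40 = 120; r = 120 − 120 = 0
x=45: ŷ = 3·45 = 135; r = 136.5 − 135 = 1.5
x=50: ŷ = 3·50 = 150; r = 147.5 − 150 = -2.5
x=55: ŷ = 3·55 = 165; r = 165.5 − 165 = 0.5
x=60: ŷ = 3·60 = 180; r = 180.5 − 180 = 0.5

0, 0, 1.5, -2.5, 0.5, 0.5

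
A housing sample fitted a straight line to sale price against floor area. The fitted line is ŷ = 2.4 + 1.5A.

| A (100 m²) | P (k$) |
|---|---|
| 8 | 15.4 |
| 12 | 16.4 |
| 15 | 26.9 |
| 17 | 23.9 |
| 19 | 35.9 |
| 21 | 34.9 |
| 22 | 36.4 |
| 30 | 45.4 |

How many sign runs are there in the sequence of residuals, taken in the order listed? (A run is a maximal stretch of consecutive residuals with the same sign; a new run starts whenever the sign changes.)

A=8: ŷ = 2.4 + 1.5·8 = 14.4; e = 15.4 − 14.4 = 1
A=12: ŷ = 2.4 + 1.5·12 = 20.4; e = 16.4 − 20.4 = -4
A=15: ŷ = 2.4 + 1.5·15 = 24.9; e = 26.9 − 24.9 = 2
A=17: ŷ = 2.4 + 1.5·17 = 27.9; e = 23.9 − 27.9 = -4
A=19: ŷ = 2.4 + 1.5·19 = 30.9; e = 35.9 − 30.9 = 5
A=21: ŷ = 2.4 + 1.5·21 = 33.9; e = 34.9 − 33.9 = 1
A=22: ŷ = 2.4 + 1.5·22 = 35.4; e = 36.4 − 35.4 = 1
A=30: ŷ = 2.4 + 1.5·30 = 47.4; e = 45.4 − 47.4 = -2
Signs: + − + − + + + −
Runs: +×1, −×1, +×1, −×1, +×3, −×1 → 6

6 runs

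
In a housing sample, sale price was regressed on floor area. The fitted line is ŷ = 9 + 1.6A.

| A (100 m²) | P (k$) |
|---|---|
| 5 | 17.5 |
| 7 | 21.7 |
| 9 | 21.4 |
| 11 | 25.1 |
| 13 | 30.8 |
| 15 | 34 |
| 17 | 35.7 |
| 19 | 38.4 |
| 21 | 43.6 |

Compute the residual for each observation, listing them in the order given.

A=5: ŷ = 9 + 1.6·5 = 17; e = 17.5 − 17 = 0.5
A=7: ŷ = 9 + 1.6·7 = 20.2; e = 21.7 − 20.2 = 1.5
A=9: ŷ = 9 + 1.6·9 = 23.4; e = 21.4 − 23.4 = -2
A=11: ŷ = 9 + 1.6·11 = 26.6; e = 25.1 − 26.6 = -1.5
A=13: ŷ = 9 + 1.6·13 = 29.8; e = 30.8 − 29.8 = 1
A=15: ŷ = 9 + 1.6·15 = 33; e = 34 − 33 = 1
A=17: ŷ = 9 + 1.6·17 = 36.2; e = 35.7 − 36.2 = -0.5
A=19: ŷ = 9 + 1.6·19 = 39.4; e = 38.4 − 39.4 = -1
A=21: ŷ = 9 + 1.6·21 = 42.6; e = 43.6 − 42.6 = 1

0.5, 1.5, -2, -1.5, 1, 1, -0.5, -1, 1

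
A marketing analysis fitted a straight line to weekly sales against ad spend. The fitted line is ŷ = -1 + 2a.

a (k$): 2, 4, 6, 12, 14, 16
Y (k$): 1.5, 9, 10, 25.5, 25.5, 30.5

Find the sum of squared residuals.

a=2: ŷ = -1 + 2·2 = 3; e = 1.5 − 3 = -1.5
a=4: ŷ = -1 + 2·4 = 7; e = 9 − 7 = 2
a=6: ŷ = -1 + 2·6 = 11; e = 10 − 11 = -1
a=12: ŷ = -1 + 2·12 = 23; e = 25.5 − 23 = 2.5
a=14: ŷ = -1 + 2·14 = 27; e = 25.5 − 27 = -1.5
a=16: ŷ = -1 + 2·16 = 31; e = 30.5 − 31 = -0.5
SSE = 2.25 + 4 + 1 + 6.25 + 2.25 + 0.25 = 16

SSE = 16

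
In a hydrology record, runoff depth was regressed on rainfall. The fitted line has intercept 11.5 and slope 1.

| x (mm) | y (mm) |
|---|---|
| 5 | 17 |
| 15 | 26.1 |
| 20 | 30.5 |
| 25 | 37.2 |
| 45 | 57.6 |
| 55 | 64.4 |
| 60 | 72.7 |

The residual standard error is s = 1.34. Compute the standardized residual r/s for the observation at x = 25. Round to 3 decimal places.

ŷ = 11.5 + 25 = 36.5
r = 37.2 − 36.5 = 0.7
r/s = 0.7 / 1.34 = 0.522

0.522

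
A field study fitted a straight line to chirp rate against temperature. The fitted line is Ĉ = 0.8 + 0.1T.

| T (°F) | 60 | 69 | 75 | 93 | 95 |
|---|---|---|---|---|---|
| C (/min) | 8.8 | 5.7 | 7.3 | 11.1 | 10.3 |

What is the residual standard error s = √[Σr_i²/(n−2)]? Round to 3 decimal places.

s = 1.826

T=60: Ĉ = 0.8 + 0.1·60 = 6.8; r = 8.8 − 6.8 = 2
T=69: Ĉ = 0.8 + 0.1·69 = 7.7; r = 5.7 − 7.7 = -2
T=75: Ĉ = 0.8 + 0.1·75 = 8.3; r = 7.3 − 8.3 = -1
T=93: Ĉ = 0.8 + 0.1·93 = 10.1; r = 11.1 − 10.1 = 1
T=95: Ĉ = 0.8 + 0.1·95 = 10.3; r = 10.3 − 10.3 = 0
SSE = 4 + 4 + 1 + 1 + 0 = 10
s = √(10/3) = √3.33333 ≈ 1.826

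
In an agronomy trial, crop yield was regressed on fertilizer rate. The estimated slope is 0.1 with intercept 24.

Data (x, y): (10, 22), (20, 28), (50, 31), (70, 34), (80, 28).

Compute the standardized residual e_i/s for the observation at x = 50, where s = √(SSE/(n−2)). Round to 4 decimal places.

0.5345

x=10: ŷ = 24 + 0.1·10 = 25; e = 22 − 25 = -3
x=20: ŷ = 24 + 0.1·20 = 26; e = 28 − 26 = 2
x=50: ŷ = 24 + 0.1·50 = 29; e = 31 − 29 = 2
x=70: ŷ = 24 + 0.1·70 = 31; e = 34 − 31 = 3
x=80: ŷ = 24 + 0.1·80 = 32; e = 28 − 32 = -4
SSE = 9 + 4 + 4 + 9 + 16 = 42
s = √(42/3) = 3.74166
e/s = 2 / 3.74166 = 0.5345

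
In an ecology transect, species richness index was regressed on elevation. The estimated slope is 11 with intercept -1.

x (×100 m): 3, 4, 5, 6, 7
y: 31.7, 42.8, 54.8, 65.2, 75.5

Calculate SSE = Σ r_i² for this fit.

SSE = 1.06

x=3: ŷ = -1 + 11·3 = 32; r = 31.7 − 32 = -0.3
x=4: ŷ = -1 + 11·4 = 43; r = 42.8 − 43 = -0.2
x=5: ŷ = -1 + 11·5 = 54; r = 54.8 − 54 = 0.8
x=6: ŷ = -1 + 11·6 = 65; r = 65.2 − 65 = 0.2
x=7: ŷ = -1 + 11·7 = 76; r = 75.5 − 76 = -0.5
SSE = 0.09 + 0.04 + 0.64 + 0.04 + 0.25 = 1.06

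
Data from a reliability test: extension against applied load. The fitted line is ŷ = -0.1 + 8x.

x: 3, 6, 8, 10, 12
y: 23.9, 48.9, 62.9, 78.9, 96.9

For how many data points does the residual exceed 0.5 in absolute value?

4

x=3: ŷ = -0.1 + 8·3 = 23.9; r = 23.9 − 23.9 = 0
x=6: ŷ = -0.1 + 8·6 = 47.9; r = 48.9 − 47.9 = 1
x=8: ŷ = -0.1 + 8·8 = 63.9; r = 62.9 − 63.9 = -1
x=10: ŷ = -0.1 + 8·10 = 79.9; r = 78.9 − 79.9 = -1
x=12: ŷ = -0.1 + 8·12 = 95.9; r = 96.9 − 95.9 = 1
|r| > 0.5: x=6 (|r|=1), x=8 (|r|=1), x=10 (|r|=1), x=12 (|r|=1) → 4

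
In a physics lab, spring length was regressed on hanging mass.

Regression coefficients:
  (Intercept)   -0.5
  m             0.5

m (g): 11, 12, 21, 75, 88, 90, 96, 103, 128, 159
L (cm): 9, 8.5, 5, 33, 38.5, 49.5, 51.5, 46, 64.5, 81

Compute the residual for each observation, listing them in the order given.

4, 3, -5, -4, -5, 5, 4, -5, 1, 2

m=11: ŷ = -0.5 + 0.5·11 = 5; e = 9 − 5 = 4
m=12: ŷ = -0.5 + 0.5·12 = 5.5; e = 8.5 − 5.5 = 3
m=21: ŷ = -0.5 + 0.5·21 = 10; e = 5 − 10 = -5
m=75: ŷ = -0.5 + 0.5·75 = 37; e = 33 − 37 = -4
m=88: ŷ = -0.5 + 0.5·88 = 43.5; e = 38.5 − 43.5 = -5
m=90: ŷ = -0.5 + 0.5·90 = 44.5; e = 49.5 − 44.5 = 5
m=96: ŷ = -0.5 + 0.5·96 = 47.5; e = 51.5 − 47.5 = 4
m=103: ŷ = -0.5 + 0.5·103 = 51; e = 46 − 51 = -5
m=128: ŷ = -0.5 + 0.5·128 = 63.5; e = 64.5 − 63.5 = 1
m=159: ŷ = -0.5 + 0.5·159 = 79; e = 81 − 79 = 2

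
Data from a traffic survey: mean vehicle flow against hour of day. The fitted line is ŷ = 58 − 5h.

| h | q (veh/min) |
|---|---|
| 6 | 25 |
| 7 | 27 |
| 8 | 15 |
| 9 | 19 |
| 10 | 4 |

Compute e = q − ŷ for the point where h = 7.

ŷ = 58 − 5·7 = 23
e = 27 − 23 = 4

e = 4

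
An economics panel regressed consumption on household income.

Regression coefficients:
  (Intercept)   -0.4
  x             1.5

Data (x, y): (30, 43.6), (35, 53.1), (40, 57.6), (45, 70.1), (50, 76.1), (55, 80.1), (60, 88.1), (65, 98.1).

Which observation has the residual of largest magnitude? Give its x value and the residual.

x = 45, e = 3

x=30: ŷ = -0.4 + 1.5·30 = 44.6; e = 43.6 − 44.6 = -1
x=35: ŷ = -0.4 + 1.5·35 = 52.1; e = 53.1 − 52.1 = 1
x=40: ŷ = -0.4 + 1.5·40 = 59.6; e = 57.6 − 59.6 = -2
x=45: ŷ = -0.4 + 1.5·45 = 67.1; e = 70.1 − 67.1 = 3
x=50: ŷ = -0.4 + 1.5·50 = 74.6; e = 76.1 − 74.6 = 1.5
x=55: ŷ = -0.4 + 1.5·55 = 82.1; e = 80.1 − 82.1 = -2
x=60: ŷ = -0.4 + 1.5·60 = 89.6; e = 88.1 − 89.6 = -1.5
x=65: ŷ = -0.4 + 1.5·65 = 97.1; e = 98.1 − 97.1 = 1
Largest |e| is 3 at x = 45, residual 3.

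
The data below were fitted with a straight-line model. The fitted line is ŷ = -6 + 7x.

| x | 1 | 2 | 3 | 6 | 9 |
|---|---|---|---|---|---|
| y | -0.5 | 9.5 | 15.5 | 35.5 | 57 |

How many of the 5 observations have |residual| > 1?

2

x=1: ŷ = -6 + 7·1 = 1; e = -0.5 − 1 = -1.5
x=2: ŷ = -6 + 7·2 = 8; e = 9.5 − 8 = 1.5
x=3: ŷ = -6 + 7·3 = 15; e = 15.5 − 15 = 0.5
x=6: ŷ = -6 + 7·6 = 36; e = 35.5 − 36 = -0.5
x=9: ŷ = -6 + 7·9 = 57; e = 57 − 57 = 0
|e| > 1: x=1 (|e|=1.5), x=2 (|e|=1.5) → 2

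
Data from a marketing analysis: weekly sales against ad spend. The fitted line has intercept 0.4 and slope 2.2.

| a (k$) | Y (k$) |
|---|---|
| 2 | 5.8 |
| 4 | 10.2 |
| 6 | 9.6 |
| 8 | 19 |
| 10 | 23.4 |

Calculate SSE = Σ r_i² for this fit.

SSE = 20

a=2: Ŷ = 0.4 + 2.2·2 = 4.8; r = 5.8 − 4.8 = 1
a=4: Ŷ = 0.4 + 2.2·4 = 9.2; r = 10.2 − 9.2 = 1
a=6: Ŷ = 0.4 + 2.2·6 = 13.6; r = 9.6 − 13.6 = -4
a=8: Ŷ = 0.4 + 2.2·8 = 18; r = 19 − 18 = 1
a=10: Ŷ = 0.4 + 2.2·10 = 22.4; r = 23.4 − 22.4 = 1
SSE = 1 + 1 + 16 + 1 + 1 = 20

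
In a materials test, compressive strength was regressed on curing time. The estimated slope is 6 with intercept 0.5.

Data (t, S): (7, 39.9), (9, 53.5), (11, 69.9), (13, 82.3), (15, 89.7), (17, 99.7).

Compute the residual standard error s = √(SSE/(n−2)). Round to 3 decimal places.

s = 3.250

t=7: Ŝ = 0.5 + 6·7 = 42.5; r = 39.9 − 42.5 = -2.6
t=9: Ŝ = 0.5 + 6·9 = 54.5; r = 53.5 − 54.5 = -1
t=11: Ŝ = 0.5 + 6·11 = 66.5; r = 69.9 − 66.5 = 3.4
t=13: Ŝ = 0.5 + 6·13 = 78.5; r = 82.3 − 78.5 = 3.8
t=15: Ŝ = 0.5 + 6·15 = 90.5; r = 89.7 − 90.5 = -0.8
t=17: Ŝ = 0.5 + 6·17 = 102.5; r = 99.7 − 102.5 = -2.8
SSE = 6.76 + 1 + 11.56 + 14.44 + 0.64 + 7.84 = 42.24
s = √(42.24/4) = √10.56 ≈ 3.250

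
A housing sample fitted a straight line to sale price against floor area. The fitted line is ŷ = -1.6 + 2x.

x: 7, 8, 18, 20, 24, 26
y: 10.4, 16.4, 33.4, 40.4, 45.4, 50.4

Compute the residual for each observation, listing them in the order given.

x=7: ŷ = -1.6 + 2·7 = 12.4; r = 10.4 − 12.4 = -2
x=8: ŷ = -1.6 + 2·8 = 14.4; r = 16.4 − 14.4 = 2
x=18: ŷ = -1.6 + 2·18 = 34.4; r = 33.4 − 34.4 = -1
x=20: ŷ = -1.6 + 2·20 = 38.4; r = 40.4 − 38.4 = 2
x=24: ŷ = -1.6 + 2·24 = 46.4; r = 45.4 − 46.4 = -1
x=26: ŷ = -1.6 + 2·26 = 50.4; r = 50.4 − 50.4 = 0

-2, 2, -1, 2, -1, 0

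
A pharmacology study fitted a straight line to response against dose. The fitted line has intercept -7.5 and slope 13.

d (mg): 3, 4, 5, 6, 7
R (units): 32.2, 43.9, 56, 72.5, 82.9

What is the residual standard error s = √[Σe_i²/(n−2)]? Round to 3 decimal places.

d=3: ŷ = -7.5 + 13·3 = 31.5; e = 32.2 − 31.5 = 0.7
d=4: ŷ = -7.5 + 13·4 = 44.5; e = 43.9 − 44.5 = -0.6
d=5: ŷ = -7.5 + 13·5 = 57.5; e = 56 − 57.5 = -1.5
d=6: ŷ = -7.5 + 13·6 = 70.5; e = 72.5 − 70.5 = 2
d=7: ŷ = -7.5 + 13·7 = 83.5; e = 82.9 − 83.5 = -0.6
SSE = 0.49 + 0.36 + 2.25 + 4 + 0.36 = 7.46
s = √(7.46/3) = √2.48667 ≈ 1.577

s = 1.577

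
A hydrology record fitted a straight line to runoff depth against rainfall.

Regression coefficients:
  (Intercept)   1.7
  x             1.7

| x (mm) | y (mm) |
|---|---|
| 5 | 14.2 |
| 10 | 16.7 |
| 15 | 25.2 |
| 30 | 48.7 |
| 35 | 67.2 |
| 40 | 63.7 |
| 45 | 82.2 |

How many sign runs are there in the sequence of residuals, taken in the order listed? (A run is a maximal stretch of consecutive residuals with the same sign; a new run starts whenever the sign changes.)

x=5: ŷ = 1.7 + 1.7·5 = 10.2; e = 14.2 − 10.2 = 4
x=10: ŷ = 1.7 + 1.7·10 = 18.7; e = 16.7 − 18.7 = -2
x=15: ŷ = 1.7 + 1.7·15 = 27.2; e = 25.2 − 27.2 = -2
x=30: ŷ = 1.7 + 1.7·30 = 52.7; e = 48.7 − 52.7 = -4
x=35: ŷ = 1.7 + 1.7·35 = 61.2; e = 67.2 − 61.2 = 6
x=40: ŷ = 1.7 + 1.7·40 = 69.7; e = 63.7 − 69.7 = -6
x=45: ŷ = 1.7 + 1.7·45 = 78.2; e = 82.2 − 78.2 = 4
Signs: + − − − + − +
Runs: +×1, −×3, +×1, −×1, +×1 → 5

5 runs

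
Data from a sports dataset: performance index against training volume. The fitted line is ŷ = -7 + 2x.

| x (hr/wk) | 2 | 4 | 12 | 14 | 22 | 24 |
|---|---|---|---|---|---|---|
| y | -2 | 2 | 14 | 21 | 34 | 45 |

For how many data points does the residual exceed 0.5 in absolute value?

5

x=2: ŷ = -7 + 2·2 = -3; r = -2 − (-3) = 1
x=4: ŷ = -7 + 2·4 = 1; r = 2 − 1 = 1
x=12: ŷ = -7 + 2·12 = 17; r = 14 − 17 = -3
x=14: ŷ = -7 + 2·14 = 21; r = 21 − 21 = 0
x=22: ŷ = -7 + 2·22 = 37; r = 34 − 37 = -3
x=24: ŷ = -7 + 2·24 = 41; r = 45 − 41 = 4
|r| > 0.5: x=2 (|r|=1), x=4 (|r|=1), x=12 (|r|=3), x=22 (|r|=3), x=24 (|r|=4) → 5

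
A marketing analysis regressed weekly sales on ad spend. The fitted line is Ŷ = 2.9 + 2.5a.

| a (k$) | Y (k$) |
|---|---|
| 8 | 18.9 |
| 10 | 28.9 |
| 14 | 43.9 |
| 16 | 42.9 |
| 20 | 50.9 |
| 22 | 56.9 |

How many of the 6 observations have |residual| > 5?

1

a=8: Ŷ = 2.9 + 2.5·8 = 22.9; r = 18.9 − 22.9 = -4
a=10: Ŷ = 2.9 + 2.5·10 = 27.9; r = 28.9 − 27.9 = 1
a=14: Ŷ = 2.9 + 2.5·14 = 37.9; r = 43.9 − 37.9 = 6
a=16: Ŷ = 2.9 + 2.5·16 = 42.9; r = 42.9 − 42.9 = 0
a=20: Ŷ = 2.9 + 2.5·20 = 52.9; r = 50.9 − 52.9 = -2
a=22: Ŷ = 2.9 + 2.5·22 = 57.9; r = 56.9 − 57.9 = -1
|r| > 5: a=14 (|r|=6) → 1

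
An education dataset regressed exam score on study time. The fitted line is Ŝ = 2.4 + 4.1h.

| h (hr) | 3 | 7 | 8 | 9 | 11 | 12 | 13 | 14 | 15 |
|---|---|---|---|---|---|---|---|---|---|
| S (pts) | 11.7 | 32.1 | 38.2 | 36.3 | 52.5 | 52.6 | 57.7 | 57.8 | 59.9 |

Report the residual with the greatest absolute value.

h=3: Ŝ = 2.4 + 4.1·3 = 14.7; e = 11.7 − 14.7 = -3
h=7: Ŝ = 2.4 + 4.1·7 = 31.1; e = 32.1 − 31.1 = 1
h=8: Ŝ = 2.4 + 4.1·8 = 35.2; e = 38.2 − 35.2 = 3
h=9: Ŝ = 2.4 + 4.1·9 = 39.3; e = 36.3 − 39.3 = -3
h=11: Ŝ = 2.4 + 4.1·11 = 47.5; e = 52.5 − 47.5 = 5
h=12: Ŝ = 2.4 + 4.1·12 = 51.6; e = 52.6 − 51.6 = 1
h=13: Ŝ = 2.4 + 4.1·13 = 55.7; e = 57.7 − 55.7 = 2
h=14: Ŝ = 2.4 + 4.1·14 = 59.8; e = 57.8 − 59.8 = -2
h=15: Ŝ = 2.4 + 4.1·15 = 63.9; e = 59.9 − 63.9 = -4
Largest |e| is 5 at h = 11, residual 5.

e = 5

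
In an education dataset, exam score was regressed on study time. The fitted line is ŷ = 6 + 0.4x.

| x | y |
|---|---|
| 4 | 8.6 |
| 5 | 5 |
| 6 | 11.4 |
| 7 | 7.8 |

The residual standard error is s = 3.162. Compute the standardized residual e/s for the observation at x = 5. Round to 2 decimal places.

ŷ = 6 + 0.4·5 = 8
e = 5 − 8 = -3
e/s = -3 / 3.162 = -0.95

-0.95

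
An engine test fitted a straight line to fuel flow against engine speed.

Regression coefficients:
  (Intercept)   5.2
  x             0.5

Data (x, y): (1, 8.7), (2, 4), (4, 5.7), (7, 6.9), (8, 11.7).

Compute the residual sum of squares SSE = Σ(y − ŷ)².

x=1: ŷ = 5.2 + 0.5·1 = 5.7; r = 8.7 − 5.7 = 3
x=2: ŷ = 5.2 + 0.5·2 = 6.2; r = 4 − 6.2 = -2.2
x=4: ŷ = 5.2 + 0.5·4 = 7.2; r = 5.7 − 7.2 = -1.5
x=7: ŷ = 5.2 + 0.5·7 = 8.7; r = 6.9 − 8.7 = -1.8
x=8: ŷ = 5.2 + 0.5·8 = 9.2; r = 11.7 − 9.2 = 2.5
SSE = 9 + 4.84 + 2.25 + 3.24 + 6.25 = 25.58

SSE = 25.58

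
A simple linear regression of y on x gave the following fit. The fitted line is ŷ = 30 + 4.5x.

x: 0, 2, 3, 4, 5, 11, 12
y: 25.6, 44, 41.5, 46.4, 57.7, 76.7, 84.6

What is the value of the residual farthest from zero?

e = 5.2

x=0: ŷ = 30 + 4.5·0 = 30; e = 25.6 − 30 = -4.4
x=2: ŷ = 30 + 4.5·2 = 39; e = 44 − 39 = 5
x=3: ŷ = 30 + 4.5·3 = 43.5; e = 41.5 − 43.5 = -2
x=4: ŷ = 30 + 4.5·4 = 48; e = 46.4 − 48 = -1.6
x=5: ŷ = 30 + 4.5·5 = 52.5; e = 57.7 − 52.5 = 5.2
x=11: ŷ = 30 + 4.5·11 = 79.5; e = 76.7 − 79.5 = -2.8
x=12: ŷ = 30 + 4.5·12 = 84; e = 84.6 − 84 = 0.6
Largest |e| is 5.2 at x = 5, residual 5.2.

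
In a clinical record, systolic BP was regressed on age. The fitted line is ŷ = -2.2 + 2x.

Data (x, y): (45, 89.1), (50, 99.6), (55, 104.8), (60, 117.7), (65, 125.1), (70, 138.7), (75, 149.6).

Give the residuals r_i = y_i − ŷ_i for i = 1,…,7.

1.3, 1.8, -3, -0.1, -2.7, 0.9, 1.8

x=45: ŷ = -2.2 + 2·45 = 87.8; r = 89.1 − 87.8 = 1.3
x=50: ŷ = -2.2 + 2·50 = 97.8; r = 99.6 − 97.8 = 1.8
x=55: ŷ = -2.2 + 2·55 = 107.8; r = 104.8 − 107.8 = -3
x=60: ŷ = -2.2 + 2·60 = 117.8; r = 117.7 − 117.8 = -0.1
x=65: ŷ = -2.2 + 2·65 = 127.8; r = 125.1 − 127.8 = -2.7
x=70: ŷ = -2.2 + 2·70 = 137.8; r = 138.7 − 137.8 = 0.9
x=75: ŷ = -2.2 + 2·75 = 147.8; r = 149.6 − 147.8 = 1.8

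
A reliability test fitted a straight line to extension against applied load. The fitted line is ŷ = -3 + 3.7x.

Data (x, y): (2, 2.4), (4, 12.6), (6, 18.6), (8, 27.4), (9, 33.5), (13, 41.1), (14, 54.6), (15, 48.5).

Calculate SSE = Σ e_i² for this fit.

x=2: ŷ = -3 + 3.7·2 = 4.4; e = 2.4 − 4.4 = -2
x=4: ŷ = -3 + 3.7·4 = 11.8; e = 12.6 − 11.8 = 0.8
x=6: ŷ = -3 + 3.7·6 = 19.2; e = 18.6 − 19.2 = -0.6
x=8: ŷ = -3 + 3.7·8 = 26.6; e = 27.4 − 26.6 = 0.8
x=9: ŷ = -3 + 3.7·9 = 30.3; e = 33.5 − 30.3 = 3.2
x=13: ŷ = -3 + 3.7·13 = 45.1; e = 41.1 − 45.1 = -4
x=14: ŷ = -3 + 3.7·14 = 48.8; e = 54.6 − 48.8 = 5.8
x=15: ŷ = -3 + 3.7·15 = 52.5; e = 48.5 − 52.5 = -4
SSE = 4 + 0.64 + 0.36 + 0.64 + 10.24 + 16 + 33.64 + 16 = 81.52

SSE = 81.52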